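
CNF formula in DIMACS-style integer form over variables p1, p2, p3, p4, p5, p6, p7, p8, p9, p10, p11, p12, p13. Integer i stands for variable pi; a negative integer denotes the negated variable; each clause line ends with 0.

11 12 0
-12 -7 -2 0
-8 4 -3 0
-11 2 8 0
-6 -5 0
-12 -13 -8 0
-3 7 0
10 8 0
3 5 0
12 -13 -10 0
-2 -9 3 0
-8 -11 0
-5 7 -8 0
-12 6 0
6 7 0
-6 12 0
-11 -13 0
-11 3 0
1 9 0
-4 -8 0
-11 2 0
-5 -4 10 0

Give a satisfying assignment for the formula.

Pure literal: p1 appears only positively; assign p1 = True.
p13 occurs only negated in the remaining clauses — set p13 = False.
Set p2 = True and propagate.
Try p3 = True.
  then p7 is forced to True.
  then p12 is forced to False.
  then p11 is forced to True.
  then p8 is forced to False.
  then p10 is forced to True.
  then p6 is forced to False.
p4, p5, p9 are now unconstrained; take p4 = False, p5 = True, p9 = False.

p1 = True  p2 = True  p3 = True  p4 = False  p5 = True  p6 = False  p7 = True  p8 = False  p9 = False  p10 = True  p11 = True  p12 = False  p13 = False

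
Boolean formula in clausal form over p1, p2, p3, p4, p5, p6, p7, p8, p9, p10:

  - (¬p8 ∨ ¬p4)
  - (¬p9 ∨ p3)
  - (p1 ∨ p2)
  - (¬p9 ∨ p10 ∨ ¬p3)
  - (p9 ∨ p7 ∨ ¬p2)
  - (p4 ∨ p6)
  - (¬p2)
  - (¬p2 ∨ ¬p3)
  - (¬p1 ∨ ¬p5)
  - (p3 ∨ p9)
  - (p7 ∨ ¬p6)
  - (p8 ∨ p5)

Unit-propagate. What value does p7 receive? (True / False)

True

(¬p2) stands alone — p2 = False.
From (p2 ∨ p1) and p2 = False: p1 = True.
From (¬p5 ∨ ¬p1) and p1 = True: p5 = False.
(p5 ∨ p8): since p5 = False, the clause reduces to (p8). p8 = True.
(¬p8 ∨ ¬p4) with p8 = True leaves only ¬p4, so p4 = False.
(p4 ∨ p6) with p4 = False leaves only p6, so p6 = True.
From (p7 ∨ ¬p6) and p6 = True: p7 = True.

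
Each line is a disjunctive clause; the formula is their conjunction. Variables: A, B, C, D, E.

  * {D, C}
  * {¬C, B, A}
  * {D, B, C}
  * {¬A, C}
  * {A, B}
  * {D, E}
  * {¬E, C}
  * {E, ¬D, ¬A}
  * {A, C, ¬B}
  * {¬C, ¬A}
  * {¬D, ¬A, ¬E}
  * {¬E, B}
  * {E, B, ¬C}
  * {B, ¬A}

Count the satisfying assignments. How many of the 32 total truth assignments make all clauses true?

The models are:
  A=F B=T C=T D=F E=T
  A=F B=T C=T D=T E=F
  A=F B=T C=T D=T E=T
Count: 3.

3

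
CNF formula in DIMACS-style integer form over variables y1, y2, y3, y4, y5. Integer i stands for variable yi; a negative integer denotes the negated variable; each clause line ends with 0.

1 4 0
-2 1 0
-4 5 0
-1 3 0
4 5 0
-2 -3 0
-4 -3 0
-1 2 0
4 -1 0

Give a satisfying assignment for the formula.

y1=F  y2=F  y3=F  y4=T  y5=T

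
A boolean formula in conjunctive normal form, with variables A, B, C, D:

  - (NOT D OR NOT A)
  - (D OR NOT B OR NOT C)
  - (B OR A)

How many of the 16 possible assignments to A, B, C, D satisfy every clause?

6

The models are:
  A=0 B=1 C=0 D=0
  A=0 B=1 C=0 D=1
  A=0 B=1 C=1 D=1
  A=1 B=0 C=0 D=0
  A=1 B=0 C=1 D=0
  A=1 B=1 C=0 D=0
Count: 6.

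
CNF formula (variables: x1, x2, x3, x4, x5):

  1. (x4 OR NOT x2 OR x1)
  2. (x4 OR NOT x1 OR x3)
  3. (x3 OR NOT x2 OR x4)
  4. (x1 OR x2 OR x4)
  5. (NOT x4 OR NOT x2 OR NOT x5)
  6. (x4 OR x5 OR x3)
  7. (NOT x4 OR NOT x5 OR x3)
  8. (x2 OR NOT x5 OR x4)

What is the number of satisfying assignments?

Split on x4, then x2.
  x4=T, x2=T: remaining (x1,x3,x5) ∈ {(F,F,F); (F,T,F); (T,F,F); (T,T,F)} — 4.
  x4=T, x2=F: x1 free; 3 ways for (x3,x5) × 2^1 = 6.
  x4=F, x2=T: remaining (x1,x3,x5) ∈ {(T,T,F); (T,T,T)} — 2.
  x4=F, x2=F: remaining (x1,x3,x5) ∈ {(T,T,F)} — 1.
Total: 4 + 6 + 2 + 1 = 13.

13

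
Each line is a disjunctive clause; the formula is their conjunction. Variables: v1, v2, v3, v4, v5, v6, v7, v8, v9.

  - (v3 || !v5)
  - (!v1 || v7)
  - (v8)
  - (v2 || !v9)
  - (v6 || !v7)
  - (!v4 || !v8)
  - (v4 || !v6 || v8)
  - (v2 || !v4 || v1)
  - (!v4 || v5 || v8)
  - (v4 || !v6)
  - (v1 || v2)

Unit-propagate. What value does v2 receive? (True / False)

True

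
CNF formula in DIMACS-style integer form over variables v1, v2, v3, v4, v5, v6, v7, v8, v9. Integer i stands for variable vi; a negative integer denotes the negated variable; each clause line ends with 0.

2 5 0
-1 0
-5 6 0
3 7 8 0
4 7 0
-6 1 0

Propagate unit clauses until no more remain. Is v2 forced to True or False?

(NOT v1) stands alone — v1 = False.
(v1 OR NOT v6) with v1 = False leaves only NOT v6, so v6 = False.
(NOT v5 OR v6): since v6 = False, the clause reduces to (NOT v5). v5 = False.
From (v2 OR v5) and v5 = False: v2 = True.

True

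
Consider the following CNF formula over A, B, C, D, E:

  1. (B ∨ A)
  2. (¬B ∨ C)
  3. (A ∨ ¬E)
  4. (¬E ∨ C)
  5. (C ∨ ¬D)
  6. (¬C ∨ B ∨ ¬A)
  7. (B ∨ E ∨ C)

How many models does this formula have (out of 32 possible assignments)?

Satisfying assignments:
  A=F B=T C=T D=F E=F
  A=F B=T C=T D=T E=F
  A=T B=T C=T D=F E=F
  A=T B=T C=T D=F E=T
  A=T B=T C=T D=T E=F
  A=T B=T C=T D=T E=T
That's 6 in total.

6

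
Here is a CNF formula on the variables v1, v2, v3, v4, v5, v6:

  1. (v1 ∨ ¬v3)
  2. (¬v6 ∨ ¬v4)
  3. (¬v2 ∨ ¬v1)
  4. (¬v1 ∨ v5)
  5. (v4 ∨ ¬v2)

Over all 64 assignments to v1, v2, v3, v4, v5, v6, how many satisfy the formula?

14

Split on v1, then v2.
  v1=1, v2=1: a clause becomes empty — 0.
  v1=1, v2=0: v3 free; 3 ways for (v4,v5,v6) × 2^1 = 6.
  v1=0, v2=1: remaining (v3,v4,v5,v6) ∈ {(0,1,0,0); (0,1,1,0)} — 2.
  v1=0, v2=0: v5 free; 3 ways for (v3,v4,v6) × 2^1 = 6.
Total: 0 + 6 + 2 + 6 = 14.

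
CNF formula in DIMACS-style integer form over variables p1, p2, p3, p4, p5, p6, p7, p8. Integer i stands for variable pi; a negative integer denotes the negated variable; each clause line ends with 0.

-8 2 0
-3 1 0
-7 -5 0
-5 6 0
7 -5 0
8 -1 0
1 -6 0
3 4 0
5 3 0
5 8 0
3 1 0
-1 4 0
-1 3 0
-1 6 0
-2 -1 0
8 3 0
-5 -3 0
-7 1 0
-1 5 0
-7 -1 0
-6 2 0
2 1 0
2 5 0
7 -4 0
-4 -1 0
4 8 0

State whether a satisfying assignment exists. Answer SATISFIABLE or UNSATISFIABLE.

UNSATISFIABLE

p1 = True:
  propagation gives p8=True, p2=True; an empty clause results — contradiction.
p1 = False:
  propagation gives p3=False; an empty clause results — contradiction.
Every branch closes, so no satisfying assignment exists.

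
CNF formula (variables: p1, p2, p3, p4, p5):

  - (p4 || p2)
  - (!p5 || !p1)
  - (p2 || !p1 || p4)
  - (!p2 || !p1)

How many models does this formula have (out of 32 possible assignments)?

14

Split on p1, then p2.
  p1=1, p2=1: a clause becomes empty — 0.
  p1=1, p2=0: remaining (p3,p4,p5) ∈ {(0,1,0); (1,1,0)} — 2.
  p1=0, p2=1: p3, p4, p5 free → 2^3 = 8.
  p1=0, p2=0: remaining (p3,p4,p5) ∈ {(0,1,0); (0,1,1); (1,1,0); (1,1,1)} — 4.
Total: 0 + 2 + 8 + 4 = 14.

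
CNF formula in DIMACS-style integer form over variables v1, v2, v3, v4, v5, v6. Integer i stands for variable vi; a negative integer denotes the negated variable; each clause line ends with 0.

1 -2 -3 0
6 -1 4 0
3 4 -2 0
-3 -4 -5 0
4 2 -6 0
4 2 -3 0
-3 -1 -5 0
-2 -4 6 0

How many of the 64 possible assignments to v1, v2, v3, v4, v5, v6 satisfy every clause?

Split on v4, then v2.
  v4=T, v2=T: 5 of the 16 assignments to (v1,v3,v5,v6) work.
  v4=T, v2=F: v1, v6 free; 3 ways for (v3,v5) × 2^2 = 12.
  v4=F, v2=T: remaining (v1,v3,v5,v6) ∈ {(T,T,F,T)} — 1.
  v4=F, v2=F: remaining (v1,v3,v5,v6) ∈ {(F,F,F,F); (F,F,T,F)} — 2.
Total: 5 + 12 + 1 + 2 = 20.

20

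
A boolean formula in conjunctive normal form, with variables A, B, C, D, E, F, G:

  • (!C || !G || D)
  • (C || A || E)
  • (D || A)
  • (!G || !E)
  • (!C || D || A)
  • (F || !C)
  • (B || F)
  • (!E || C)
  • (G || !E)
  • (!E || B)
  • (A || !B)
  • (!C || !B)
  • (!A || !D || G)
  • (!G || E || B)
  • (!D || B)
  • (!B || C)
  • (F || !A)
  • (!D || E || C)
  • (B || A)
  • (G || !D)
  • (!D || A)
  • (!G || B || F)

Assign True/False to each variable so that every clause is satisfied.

A=True, B=False, C=False, D=False, E=False, F=True, G=False

F occurs only positively in the remaining clauses — set F = True.
Branch on A: take A = True.
Set B = False and propagate.
  then E is forced to False.
  then G is forced to False.
  then D is forced to False.
C is now unconstrained; take C = False.
Every clause has at least one true literal under this assignment.
Check each clause:
  1. (!G || D || !C) — !G is true.
  2. (E || C || A) — A is true.
  3. (A || D) — A is true.
  4. (!G || !E) — !G is true.
  5. (D || !C || A) — A is true.
  6. (F || !C) — !C is true.
  7. (B || F) — F is true.
  8. (!E || C) — !E is true.
  9. (G || !E) — !E is true.
  10. (!E || B) — !E is true.
  11. (A || !B) — A is true.
  12. (!C || !B) — !C is true.
  13. (G || !D || !A) — !D is true.
  14. (!G || B || E) — !G is true.
  15. (B || !D) — !D is true.
  16. (!B || C) — !B is true.
  17. (!A || F) — F is true.
  18. (!D || E || C) — !D is true.
  19. (A || B) — A is true.
  20. (!D || G) — !D is true.
  21. (A || !D) — A is true.
  22. (F || B || !G) — !G is true.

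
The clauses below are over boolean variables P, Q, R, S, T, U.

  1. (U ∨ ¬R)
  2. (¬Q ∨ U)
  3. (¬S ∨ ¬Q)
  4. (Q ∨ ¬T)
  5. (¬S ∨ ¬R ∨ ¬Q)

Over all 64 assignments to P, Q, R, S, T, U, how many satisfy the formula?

20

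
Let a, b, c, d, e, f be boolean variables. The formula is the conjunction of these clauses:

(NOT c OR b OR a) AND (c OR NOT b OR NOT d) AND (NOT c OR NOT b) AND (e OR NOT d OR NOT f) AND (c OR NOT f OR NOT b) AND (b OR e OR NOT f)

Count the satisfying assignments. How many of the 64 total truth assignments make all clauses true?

Split on b, then c.
  b=T, c=T: a clause becomes empty — 0.
  b=T, c=F: remaining (a,d,e,f) ∈ {(F,F,F,F); (F,F,T,F); (T,F,F,F); (T,F,T,F)} — 4.
  b=F, c=T: d free; 3 ways for (a,e,f) × 2^1 = 6.
  b=F, c=F: a, d free; 3 ways for (e,f) × 2^2 = 12.
Total: 0 + 4 + 6 + 12 = 22.

22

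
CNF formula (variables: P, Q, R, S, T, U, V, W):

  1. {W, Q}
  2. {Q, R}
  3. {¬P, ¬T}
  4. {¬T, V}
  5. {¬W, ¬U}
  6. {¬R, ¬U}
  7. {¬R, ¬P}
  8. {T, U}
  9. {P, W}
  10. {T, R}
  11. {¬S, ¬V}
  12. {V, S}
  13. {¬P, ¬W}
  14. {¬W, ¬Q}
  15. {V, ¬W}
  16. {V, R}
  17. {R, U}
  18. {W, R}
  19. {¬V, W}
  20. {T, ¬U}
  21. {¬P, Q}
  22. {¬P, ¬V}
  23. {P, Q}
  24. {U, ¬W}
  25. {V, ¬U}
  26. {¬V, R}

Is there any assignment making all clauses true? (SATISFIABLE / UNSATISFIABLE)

UNSATISFIABLE

V = True:
  propagation gives S=False, W=True, U=False; an empty clause results — contradiction.
V = False:
  propagation gives T=False, U=True; an empty clause results — contradiction.
Every branch closes, so no satisfying assignment exists.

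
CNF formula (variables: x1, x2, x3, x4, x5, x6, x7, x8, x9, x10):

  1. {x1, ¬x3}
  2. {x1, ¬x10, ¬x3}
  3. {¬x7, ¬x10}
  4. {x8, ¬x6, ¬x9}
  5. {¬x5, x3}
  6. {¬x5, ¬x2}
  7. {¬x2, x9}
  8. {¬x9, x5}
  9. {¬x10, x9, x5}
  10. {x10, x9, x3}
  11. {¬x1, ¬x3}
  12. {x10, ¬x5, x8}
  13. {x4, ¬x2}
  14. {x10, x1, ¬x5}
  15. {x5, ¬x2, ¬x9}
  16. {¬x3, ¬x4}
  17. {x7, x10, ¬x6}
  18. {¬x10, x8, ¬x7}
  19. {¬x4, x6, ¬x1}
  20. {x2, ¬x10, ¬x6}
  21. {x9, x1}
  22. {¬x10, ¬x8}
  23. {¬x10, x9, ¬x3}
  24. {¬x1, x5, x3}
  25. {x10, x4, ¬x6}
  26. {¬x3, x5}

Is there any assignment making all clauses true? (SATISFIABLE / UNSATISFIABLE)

x10 = True:
  x3 = True:
    propagation gives x1=True; an empty clause results — contradiction.
  x3 = False:
    propagation gives x5=False, x9=False; an empty clause results — contradiction.
x10 = False:
  x5 = True:
    propagation gives x3=True, x1=True; an empty clause results — contradiction.
  x5 = False:
    propagation gives x9=False, x2=False, x3=True; an empty clause results — contradiction.
Every branch closes, so no satisfying assignment exists.

UNSATISFIABLE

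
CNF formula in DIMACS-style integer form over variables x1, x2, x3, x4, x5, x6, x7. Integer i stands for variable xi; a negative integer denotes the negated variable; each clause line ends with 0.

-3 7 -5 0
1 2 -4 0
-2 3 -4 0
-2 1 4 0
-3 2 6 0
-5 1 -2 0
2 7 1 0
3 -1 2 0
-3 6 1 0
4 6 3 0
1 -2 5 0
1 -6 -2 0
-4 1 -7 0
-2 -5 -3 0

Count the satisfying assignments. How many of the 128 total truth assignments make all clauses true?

Split on x2, then x1.
  x2=T, x1=T: x7 free; 6 ways for (x3,x4,x5,x6) × 2^1 = 12.
  x2=T, x1=F: a clause becomes empty — 0.
  x2=F, x1=T: x4 free; 3 ways for (x3,x5,x6,x7) × 2^1 = 6.
  x2=F, x1=F: remaining (x3,x4,x5,x6,x7) ∈ {(F,F,F,T,T); (F,F,T,T,T); (T,F,F,T,T); (T,F,T,T,T)} — 4.
Total: 12 + 0 + 6 + 4 = 22.

22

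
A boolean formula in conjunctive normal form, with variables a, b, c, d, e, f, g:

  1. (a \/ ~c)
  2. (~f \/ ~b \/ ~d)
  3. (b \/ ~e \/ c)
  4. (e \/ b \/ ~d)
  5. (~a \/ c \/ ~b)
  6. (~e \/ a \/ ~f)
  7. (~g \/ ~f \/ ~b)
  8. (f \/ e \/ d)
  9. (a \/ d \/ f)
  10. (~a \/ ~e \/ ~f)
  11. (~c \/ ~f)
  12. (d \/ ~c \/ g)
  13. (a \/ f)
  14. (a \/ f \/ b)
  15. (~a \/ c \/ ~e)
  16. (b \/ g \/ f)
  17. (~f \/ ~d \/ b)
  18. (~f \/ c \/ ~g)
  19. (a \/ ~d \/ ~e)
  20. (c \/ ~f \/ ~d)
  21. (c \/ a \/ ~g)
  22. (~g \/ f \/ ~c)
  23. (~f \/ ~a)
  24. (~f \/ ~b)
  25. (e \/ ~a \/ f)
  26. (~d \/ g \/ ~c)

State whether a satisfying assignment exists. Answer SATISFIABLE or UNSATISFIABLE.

SATISFIABLE

Try a = False.
  then c is forced to False.
  then f is forced to True.
  then e is forced to False.
  then g is forced to False.
  then d is forced to False.
  then b is forced to False.
Every clause has at least one true literal under this assignment.
So a=False  b=False  c=False  d=False  e=False  f=True  g=False is a satisfying assignment.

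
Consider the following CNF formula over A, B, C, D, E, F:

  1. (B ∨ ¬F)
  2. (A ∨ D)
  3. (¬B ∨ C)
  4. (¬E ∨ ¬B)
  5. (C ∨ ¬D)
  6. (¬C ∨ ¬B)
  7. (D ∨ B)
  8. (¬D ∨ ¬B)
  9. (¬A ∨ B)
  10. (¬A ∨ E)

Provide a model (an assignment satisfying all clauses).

A = 0, B = 0, C = 1, D = 1, E = 0, F = 0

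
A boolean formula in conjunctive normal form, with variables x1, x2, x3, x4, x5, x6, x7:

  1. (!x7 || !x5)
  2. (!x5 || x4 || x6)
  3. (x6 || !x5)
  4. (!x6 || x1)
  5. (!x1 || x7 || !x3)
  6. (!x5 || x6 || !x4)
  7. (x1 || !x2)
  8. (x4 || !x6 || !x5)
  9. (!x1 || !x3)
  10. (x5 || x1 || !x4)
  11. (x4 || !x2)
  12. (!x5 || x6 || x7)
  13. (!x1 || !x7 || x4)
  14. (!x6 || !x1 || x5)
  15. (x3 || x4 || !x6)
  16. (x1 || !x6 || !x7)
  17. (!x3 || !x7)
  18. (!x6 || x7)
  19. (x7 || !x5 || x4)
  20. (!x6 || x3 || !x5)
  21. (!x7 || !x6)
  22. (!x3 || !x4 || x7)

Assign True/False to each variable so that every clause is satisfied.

x1=0, x2=0, x3=0, x4=0, x5=0, x6=0, x7=0

x2 occurs only negated in the remaining clauses — set x2 = False.
Try x1 = False.
  then x6 is forced to False.
  then x5 is forced to False.
  then x4 is forced to False.
For the remaining variables, x3 = False, x7 = False works.
Every clause has at least one true literal under this assignment.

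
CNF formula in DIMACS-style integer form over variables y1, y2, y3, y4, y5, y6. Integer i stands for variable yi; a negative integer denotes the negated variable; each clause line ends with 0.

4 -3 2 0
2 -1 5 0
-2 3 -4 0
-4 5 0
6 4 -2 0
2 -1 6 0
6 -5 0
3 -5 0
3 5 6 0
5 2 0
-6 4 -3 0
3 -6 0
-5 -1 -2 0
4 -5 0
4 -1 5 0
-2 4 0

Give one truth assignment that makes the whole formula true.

y1=0, y2=1, y3=1, y4=1, y5=1, y6=1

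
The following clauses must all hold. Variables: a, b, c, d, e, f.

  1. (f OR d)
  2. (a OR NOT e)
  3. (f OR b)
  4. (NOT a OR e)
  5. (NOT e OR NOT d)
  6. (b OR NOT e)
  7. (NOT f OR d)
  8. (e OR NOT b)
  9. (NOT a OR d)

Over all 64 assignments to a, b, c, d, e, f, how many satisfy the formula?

2

The models are:
  a=0 b=0 c=0 d=1 e=0 f=1
  a=0 b=0 c=1 d=1 e=0 f=1
Count: 2.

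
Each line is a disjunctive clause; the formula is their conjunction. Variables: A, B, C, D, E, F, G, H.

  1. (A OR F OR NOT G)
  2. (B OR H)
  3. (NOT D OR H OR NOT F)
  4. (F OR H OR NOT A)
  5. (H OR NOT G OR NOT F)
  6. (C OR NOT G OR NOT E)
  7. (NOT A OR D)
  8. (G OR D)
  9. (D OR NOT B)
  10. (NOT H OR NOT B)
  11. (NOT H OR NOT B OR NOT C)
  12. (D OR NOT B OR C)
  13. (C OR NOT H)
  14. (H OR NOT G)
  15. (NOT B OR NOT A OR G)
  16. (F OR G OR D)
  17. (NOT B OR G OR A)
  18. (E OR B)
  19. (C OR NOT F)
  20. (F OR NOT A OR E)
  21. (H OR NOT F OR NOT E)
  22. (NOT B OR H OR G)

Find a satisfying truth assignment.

A=T, B=F, C=T, D=T, E=T, F=F, G=T, H=T

Try A = True.
  then D is forced to True.
Try B = False.
  then H is forced to True.
  then C is forced to True.
  then E is forced to True.
F, G are now unconstrained; take F = False, G = True.
Every clause has at least one true literal under this assignment.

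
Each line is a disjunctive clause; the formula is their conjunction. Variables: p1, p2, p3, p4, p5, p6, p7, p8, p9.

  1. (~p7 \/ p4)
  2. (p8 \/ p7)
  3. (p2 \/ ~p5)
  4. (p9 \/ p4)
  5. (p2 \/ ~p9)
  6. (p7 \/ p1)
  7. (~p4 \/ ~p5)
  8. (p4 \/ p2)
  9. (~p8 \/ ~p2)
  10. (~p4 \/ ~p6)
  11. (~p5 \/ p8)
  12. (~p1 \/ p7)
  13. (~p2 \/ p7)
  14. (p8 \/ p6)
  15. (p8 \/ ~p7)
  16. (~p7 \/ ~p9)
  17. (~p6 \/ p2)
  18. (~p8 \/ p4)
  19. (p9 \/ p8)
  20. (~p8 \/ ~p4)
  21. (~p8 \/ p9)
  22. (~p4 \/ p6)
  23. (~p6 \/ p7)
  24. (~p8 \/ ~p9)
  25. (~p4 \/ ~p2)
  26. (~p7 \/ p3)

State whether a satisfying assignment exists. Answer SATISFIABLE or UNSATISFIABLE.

UNSATISFIABLE

p8 = True:
  propagation gives p2=False, p5=False, p9=False; an empty clause results — contradiction.
p8 = False:
  propagation gives p7=True; an empty clause results — contradiction.
Every branch closes, so no satisfying assignment exists.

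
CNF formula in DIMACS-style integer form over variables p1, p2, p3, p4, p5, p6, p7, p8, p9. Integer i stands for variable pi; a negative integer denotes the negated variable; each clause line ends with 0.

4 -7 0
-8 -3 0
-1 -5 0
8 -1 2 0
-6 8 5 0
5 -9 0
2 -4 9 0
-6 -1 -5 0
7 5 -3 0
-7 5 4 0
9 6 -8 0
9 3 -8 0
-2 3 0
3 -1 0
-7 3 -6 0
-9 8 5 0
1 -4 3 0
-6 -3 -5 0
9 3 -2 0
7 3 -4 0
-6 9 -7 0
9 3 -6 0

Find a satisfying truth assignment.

p1=False, p2=True, p3=True, p4=True, p5=True, p6=False, p7=False, p8=False, p9=False

Check each clause:
  1. (p4 OR NOT p7) — NOT p7 is true.
  2. (NOT p8 OR NOT p3) — NOT p8 is true.
  3. (NOT p1 OR NOT p5) — NOT p1 is true.
  4. (NOT p1 OR p8 OR p2) — p2 is true.
  5. (p8 OR p5 OR NOT p6) — NOT p6 is true.
  6. (NOT p9 OR p5) — p5 is true.
  7. (p9 OR p2 OR NOT p4) — p2 is true.
  8. (NOT p5 OR NOT p1 OR NOT p6) — NOT p6 is true.
  9. (NOT p3 OR p5 OR p7) — p5 is true.
  10. (NOT p7 OR p4 OR p5) — NOT p7 is true.
  11. (NOT p8 OR p9 OR p6) — NOT p8 is true.
  12. (p3 OR NOT p8 OR p9) — NOT p8 is true.
  13. (p3 OR NOT p2) — p3 is true.
  14. (NOT p1 OR p3) — p3 is true.
  15. (p3 OR NOT p6 OR NOT p7) — NOT p7 is true.
  16. (p5 OR p8 OR NOT p9) — p5 is true.
  17. (NOT p4 OR p3 OR p1) — p3 is true.
  18. (NOT p3 OR NOT p6 OR NOT p5) — NOT p6 is true.
  19. (NOT p2 OR p3 OR p9) — p3 is true.
  20. (p7 OR p3 OR NOT p4) — p3 is true.
  21. (p9 OR NOT p6 OR NOT p7) — NOT p6 is true.
  22. (p9 OR NOT p6 OR p3) — NOT p6 is true.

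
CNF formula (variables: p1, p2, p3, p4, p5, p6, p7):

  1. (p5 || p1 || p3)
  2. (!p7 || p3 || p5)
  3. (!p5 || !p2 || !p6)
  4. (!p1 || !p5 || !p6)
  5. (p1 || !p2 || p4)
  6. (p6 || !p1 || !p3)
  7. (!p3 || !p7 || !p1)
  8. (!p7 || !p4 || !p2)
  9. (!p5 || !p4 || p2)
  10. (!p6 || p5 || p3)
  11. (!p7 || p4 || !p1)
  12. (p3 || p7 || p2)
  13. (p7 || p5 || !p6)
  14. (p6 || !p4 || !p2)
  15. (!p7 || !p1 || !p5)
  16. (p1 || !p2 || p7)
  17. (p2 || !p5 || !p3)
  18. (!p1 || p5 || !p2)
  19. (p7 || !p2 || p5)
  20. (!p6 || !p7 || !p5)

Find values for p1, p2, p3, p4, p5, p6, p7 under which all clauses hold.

Set p1 = False and propagate.
For the remaining variables, p2 = False, p3 = True, p4 = True, p5 = False, p6 = False, p7 = True works.
Every clause has at least one true literal under this assignment.

p1 = F  p2 = F  p3 = T  p4 = T  p5 = F  p6 = F  p7 = T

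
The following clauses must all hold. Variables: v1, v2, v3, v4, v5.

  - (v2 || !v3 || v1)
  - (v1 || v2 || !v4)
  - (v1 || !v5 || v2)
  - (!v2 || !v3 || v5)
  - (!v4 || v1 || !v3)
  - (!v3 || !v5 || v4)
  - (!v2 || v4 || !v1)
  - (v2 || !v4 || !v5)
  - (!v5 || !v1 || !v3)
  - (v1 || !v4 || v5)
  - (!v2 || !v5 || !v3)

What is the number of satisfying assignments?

11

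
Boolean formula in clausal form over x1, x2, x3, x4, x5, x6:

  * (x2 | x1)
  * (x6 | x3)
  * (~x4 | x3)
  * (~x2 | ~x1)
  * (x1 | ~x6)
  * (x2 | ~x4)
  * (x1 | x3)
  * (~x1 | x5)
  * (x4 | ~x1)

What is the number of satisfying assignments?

4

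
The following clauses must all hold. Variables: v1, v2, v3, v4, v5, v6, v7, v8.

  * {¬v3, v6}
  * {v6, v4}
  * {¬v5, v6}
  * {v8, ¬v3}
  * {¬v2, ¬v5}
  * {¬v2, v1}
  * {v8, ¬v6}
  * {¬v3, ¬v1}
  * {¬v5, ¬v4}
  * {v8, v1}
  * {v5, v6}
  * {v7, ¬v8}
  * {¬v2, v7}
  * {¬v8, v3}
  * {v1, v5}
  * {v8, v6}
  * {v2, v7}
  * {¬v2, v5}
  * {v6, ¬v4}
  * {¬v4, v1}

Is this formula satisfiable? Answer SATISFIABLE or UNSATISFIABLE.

SATISFIABLE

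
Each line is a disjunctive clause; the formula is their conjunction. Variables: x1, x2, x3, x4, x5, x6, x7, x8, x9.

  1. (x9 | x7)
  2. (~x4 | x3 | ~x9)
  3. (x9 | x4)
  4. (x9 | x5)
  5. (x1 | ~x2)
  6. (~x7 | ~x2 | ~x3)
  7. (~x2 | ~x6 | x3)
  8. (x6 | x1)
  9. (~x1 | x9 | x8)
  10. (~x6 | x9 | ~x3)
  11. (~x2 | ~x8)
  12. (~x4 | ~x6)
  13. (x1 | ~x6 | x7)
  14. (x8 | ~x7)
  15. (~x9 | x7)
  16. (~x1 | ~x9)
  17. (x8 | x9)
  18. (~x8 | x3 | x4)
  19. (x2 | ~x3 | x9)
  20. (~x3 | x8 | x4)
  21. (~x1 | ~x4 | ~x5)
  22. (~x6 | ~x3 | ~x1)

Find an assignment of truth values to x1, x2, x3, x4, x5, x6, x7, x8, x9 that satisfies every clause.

x1=F, x2=F, x3=T, x4=F, x5=T, x6=T, x7=T, x8=T, x9=T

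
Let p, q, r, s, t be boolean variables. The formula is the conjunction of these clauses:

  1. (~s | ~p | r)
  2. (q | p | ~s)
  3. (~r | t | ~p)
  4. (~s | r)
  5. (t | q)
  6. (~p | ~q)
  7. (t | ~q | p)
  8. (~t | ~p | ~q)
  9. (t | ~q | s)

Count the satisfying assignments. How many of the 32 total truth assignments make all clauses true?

8

Split on p, then q.
  p=T, q=T: a clause becomes empty — 0.
  p=T, q=F: remaining (r,s,t) ∈ {(F,F,T); (T,F,T); (T,T,T)} — 3.
  p=F, q=T: remaining (r,s,t) ∈ {(F,F,T); (T,F,T); (T,T,T)} — 3.
  p=F, q=F: remaining (r,s,t) ∈ {(F,F,T); (T,F,T)} — 2.
Total: 0 + 3 + 3 + 2 = 8.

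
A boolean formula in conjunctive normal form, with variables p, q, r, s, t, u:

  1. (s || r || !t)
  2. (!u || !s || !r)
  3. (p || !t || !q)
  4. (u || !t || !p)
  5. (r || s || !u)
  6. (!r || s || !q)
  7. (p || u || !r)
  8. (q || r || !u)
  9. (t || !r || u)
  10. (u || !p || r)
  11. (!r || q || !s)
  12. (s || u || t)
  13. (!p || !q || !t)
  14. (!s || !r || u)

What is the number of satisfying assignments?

Split on r, then u.
  r=T, u=T: remaining (p,q,s,t) ∈ {(F,F,F,F); (F,F,F,T); (T,F,F,F); (T,F,F,T)} — 4.
  r=T, u=F: a clause becomes empty — 0.
  r=F, u=T: remaining (p,q,s,t) ∈ {(F,T,T,F); (T,T,T,F)} — 2.
  r=F, u=F: remaining (p,q,s,t) ∈ {(F,F,T,F); (F,F,T,T); (F,T,T,F)} — 3.
Total: 4 + 0 + 2 + 3 = 9.

9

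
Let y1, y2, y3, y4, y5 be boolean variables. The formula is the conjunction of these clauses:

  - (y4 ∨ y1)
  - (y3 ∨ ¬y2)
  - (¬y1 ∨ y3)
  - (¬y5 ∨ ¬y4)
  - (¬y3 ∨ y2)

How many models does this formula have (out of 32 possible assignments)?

5

The models are:
  y1=F y2=F y3=F y4=T y5=F
  y1=F y2=T y3=T y4=T y5=F
  y1=T y2=T y3=T y4=F y5=F
  y1=T y2=T y3=T y4=F y5=T
  y1=T y2=T y3=T y4=T y5=F
Count: 5.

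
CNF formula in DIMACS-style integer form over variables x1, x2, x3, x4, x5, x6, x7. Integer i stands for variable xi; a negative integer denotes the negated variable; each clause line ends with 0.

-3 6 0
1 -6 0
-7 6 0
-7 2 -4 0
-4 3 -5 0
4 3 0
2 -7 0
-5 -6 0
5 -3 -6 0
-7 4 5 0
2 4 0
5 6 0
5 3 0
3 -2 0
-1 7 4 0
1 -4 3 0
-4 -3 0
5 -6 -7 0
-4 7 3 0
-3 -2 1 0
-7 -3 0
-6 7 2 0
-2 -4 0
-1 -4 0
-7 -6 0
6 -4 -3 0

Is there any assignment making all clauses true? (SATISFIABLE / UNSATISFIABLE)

UNSATISFIABLE

x3 = True:
  propagation gives x6=True, x1=True, x5=False; an empty clause results — contradiction.
x3 = False:
  propagation gives x4=True, x5=False; an empty clause results — contradiction.
Every branch closes, so no satisfying assignment exists.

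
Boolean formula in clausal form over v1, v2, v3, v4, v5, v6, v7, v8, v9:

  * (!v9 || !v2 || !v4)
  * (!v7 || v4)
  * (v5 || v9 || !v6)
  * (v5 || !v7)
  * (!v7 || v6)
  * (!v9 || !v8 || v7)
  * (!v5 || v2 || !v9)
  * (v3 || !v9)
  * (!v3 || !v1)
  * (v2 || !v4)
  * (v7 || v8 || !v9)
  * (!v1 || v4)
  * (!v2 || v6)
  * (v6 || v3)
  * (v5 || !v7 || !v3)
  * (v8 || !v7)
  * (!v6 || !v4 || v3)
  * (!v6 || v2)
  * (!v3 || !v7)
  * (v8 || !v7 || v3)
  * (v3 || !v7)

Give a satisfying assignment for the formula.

v1=0, v2=1, v3=1, v4=0, v5=1, v6=1, v7=0, v8=0, v9=0

Check each clause:
  1. (!v9 || !v2 || !v4) — !v4 is true.
  2. (v4 || !v7) — !v7 is true.
  3. (v9 || !v6 || v5) — v5 is true.
  4. (v5 || !v7) — !v7 is true.
  5. (!v7 || v6) — !v7 is true.
  6. (v7 || !v8 || !v9) — !v8 is true.
  7. (v2 || !v9 || !v5) — v2 is true.
  8. (v3 || !v9) — v3 is true.
  9. (!v1 || !v3) — !v1 is true.
  10. (v2 || !v4) — v2 is true.
  11. (!v9 || v7 || v8) — !v9 is true.
  12. (v4 || !v1) — !v1 is true.
  13. (v6 || !v2) — v6 is true.
  14. (v3 || v6) — v3 is true.
  15. (!v3 || !v7 || v5) — !v7 is true.
  16. (v8 || !v7) — !v7 is true.
  17. (!v6 || v3 || !v4) — v3 is true.
  18. (!v6 || v2) — v2 is true.
  19. (!v3 || !v7) — !v7 is true.
  20. (!v7 || v8 || v3) — !v7 is true.
  21. (v3 || !v7) — !v7 is true.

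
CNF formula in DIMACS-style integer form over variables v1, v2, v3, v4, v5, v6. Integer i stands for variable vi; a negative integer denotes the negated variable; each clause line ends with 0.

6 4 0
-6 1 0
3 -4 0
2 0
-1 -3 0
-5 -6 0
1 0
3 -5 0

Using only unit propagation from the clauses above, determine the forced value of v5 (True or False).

False

(v2) is a unit clause: v2 = True.
Unit clause (v1) sets v1 = True.
In (¬v3 ∨ ¬v1), ¬v1 is now false; ¬v3 must hold, so v3 = False.
(v3 ∨ ¬v4) with v3 = False leaves only ¬v4, so v4 = False.
In (v6 ∨ v4), v4 is now false; v6 must hold, so v6 = True.
From (¬v6 ∨ ¬v5) and v6 = True: v5 = False.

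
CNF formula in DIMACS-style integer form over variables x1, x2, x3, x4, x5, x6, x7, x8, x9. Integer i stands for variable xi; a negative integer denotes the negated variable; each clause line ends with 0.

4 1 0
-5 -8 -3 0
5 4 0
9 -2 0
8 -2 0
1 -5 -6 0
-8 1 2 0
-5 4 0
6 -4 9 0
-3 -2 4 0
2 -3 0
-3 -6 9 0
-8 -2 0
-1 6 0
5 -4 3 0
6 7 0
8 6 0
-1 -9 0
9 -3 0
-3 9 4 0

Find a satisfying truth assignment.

x1 = True  x2 = False  x3 = False  x4 = True  x5 = True  x6 = True  x7 = False  x8 = True  x9 = False

Check each clause:
  1. (x4 \/ x1) — x1 is true.
  2. (~x3 \/ ~x5 \/ ~x8) — ~x3 is true.
  3. (x4 \/ x5) — x4 is true.
  4. (~x2 \/ x9) — ~x2 is true.
  5. (~x2 \/ x8) — x8 is true.
  6. (~x5 \/ x1 \/ ~x6) — x1 is true.
  7. (x1 \/ ~x8 \/ x2) — x1 is true.
  8. (~x5 \/ x4) — x4 is true.
  9. (~x4 \/ x6 \/ x9) — x6 is true.
  10. (x4 \/ ~x3 \/ ~x2) — x4 is true.
  11. (x2 \/ ~x3) — ~x3 is true.
  12. (x9 \/ ~x3 \/ ~x6) — ~x3 is true.
  13. (~x2 \/ ~x8) — ~x2 is true.
  14. (x6 \/ ~x1) — x6 is true.
  15. (x5 \/ ~x4 \/ x3) — x5 is true.
  16. (x7 \/ x6) — x6 is true.
  17. (x6 \/ x8) — x8 is true.
  18. (~x1 \/ ~x9) — ~x9 is true.
  19. (~x3 \/ x9) — ~x3 is true.
  20. (~x3 \/ x9 \/ x4) — x4 is true.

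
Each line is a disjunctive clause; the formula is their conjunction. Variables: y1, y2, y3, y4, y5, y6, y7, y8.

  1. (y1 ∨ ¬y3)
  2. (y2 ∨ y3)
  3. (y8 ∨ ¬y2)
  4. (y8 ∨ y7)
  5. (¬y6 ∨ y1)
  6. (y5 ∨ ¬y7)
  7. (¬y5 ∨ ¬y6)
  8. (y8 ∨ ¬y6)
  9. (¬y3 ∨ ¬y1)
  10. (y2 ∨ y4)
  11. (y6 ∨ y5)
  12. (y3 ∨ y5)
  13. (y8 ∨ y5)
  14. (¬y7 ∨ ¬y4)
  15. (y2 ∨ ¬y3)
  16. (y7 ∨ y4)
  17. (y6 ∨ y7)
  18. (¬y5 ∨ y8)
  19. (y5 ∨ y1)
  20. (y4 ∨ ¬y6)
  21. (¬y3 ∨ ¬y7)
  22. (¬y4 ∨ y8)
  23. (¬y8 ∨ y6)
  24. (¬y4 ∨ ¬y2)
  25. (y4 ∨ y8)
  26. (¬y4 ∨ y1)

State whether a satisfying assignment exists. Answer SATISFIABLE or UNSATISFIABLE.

UNSATISFIABLE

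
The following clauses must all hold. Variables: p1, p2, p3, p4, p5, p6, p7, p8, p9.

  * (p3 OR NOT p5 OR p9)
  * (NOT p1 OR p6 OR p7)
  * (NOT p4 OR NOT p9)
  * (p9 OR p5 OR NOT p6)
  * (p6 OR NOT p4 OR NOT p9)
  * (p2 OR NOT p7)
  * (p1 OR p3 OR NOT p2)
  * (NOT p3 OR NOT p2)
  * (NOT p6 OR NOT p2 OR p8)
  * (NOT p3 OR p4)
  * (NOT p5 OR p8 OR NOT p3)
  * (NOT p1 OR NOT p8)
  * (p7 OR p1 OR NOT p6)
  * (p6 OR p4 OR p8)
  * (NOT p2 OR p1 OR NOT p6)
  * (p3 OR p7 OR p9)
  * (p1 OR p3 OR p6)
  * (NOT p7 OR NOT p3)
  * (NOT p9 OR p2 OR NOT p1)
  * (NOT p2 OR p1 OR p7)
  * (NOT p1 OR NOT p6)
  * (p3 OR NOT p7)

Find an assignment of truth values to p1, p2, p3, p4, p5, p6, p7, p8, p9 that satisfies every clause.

Set p1 = False and propagate.
For the remaining variables, p2 = False, p3 = True, p4 = True, p5 = False, p6 = False, p7 = False, p8 = False, p9 = False works.
Check each clause:
  1. (p9 OR p3 OR NOT p5) — p3 is true.
  2. (p7 OR NOT p1 OR p6) — NOT p1 is true.
  3. (NOT p4 OR NOT p9) — NOT p9 is true.
  4. (p5 OR p9 OR NOT p6) — NOT p6 is true.
  5. (NOT p9 OR NOT p4 OR p6) — NOT p9 is true.
  6. (NOT p7 OR p2) — NOT p7 is true.
  7. (p1 OR NOT p2 OR p3) — p3 is true.
  8. (NOT p2 OR NOT p3) — NOT p2 is true.
  9. (p8 OR NOT p2 OR NOT p6) — NOT p6 is true.
  10. (NOT p3 OR p4) — p4 is true.
  11. (NOT p3 OR p8 OR NOT p5) — NOT p5 is true.
  12. (NOT p1 OR NOT p8) — NOT p8 is true.
  13. (NOT p6 OR p1 OR p7) — NOT p6 is true.
  14. (p6 OR p4 OR p8) — p4 is true.
  15. (p1 OR NOT p2 OR NOT p6) — NOT p6 is true.
  16. (p3 OR p7 OR p9) — p3 is true.
  17. (p1 OR p6 OR p3) — p3 is true.
  18. (NOT p7 OR NOT p3) — NOT p7 is true.
  19. (NOT p1 OR p2 OR NOT p9) — NOT p1 is true.
  20. (NOT p2 OR p7 OR p1) — NOT p2 is true.
  21. (NOT p1 OR NOT p6) — NOT p6 is true.
  22. (NOT p7 OR p3) — NOT p7 is true.

p1 = False, p2 = False, p3 = True, p4 = True, p5 = False, p6 = False, p7 = False, p8 = False, p9 = False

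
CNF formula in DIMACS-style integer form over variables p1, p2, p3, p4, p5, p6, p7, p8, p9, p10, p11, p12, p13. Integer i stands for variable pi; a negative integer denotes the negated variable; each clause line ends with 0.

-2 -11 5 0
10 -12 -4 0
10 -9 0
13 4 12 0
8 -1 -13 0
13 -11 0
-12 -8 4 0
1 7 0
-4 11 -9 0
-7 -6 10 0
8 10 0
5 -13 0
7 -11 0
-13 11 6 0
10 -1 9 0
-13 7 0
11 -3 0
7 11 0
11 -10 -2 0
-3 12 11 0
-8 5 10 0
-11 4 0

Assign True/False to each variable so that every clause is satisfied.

p1 = False, p2 = False, p3 = False, p4 = False, p5 = True, p6 = True, p7 = True, p8 = False, p9 = False, p10 = True, p11 = False, p12 = True, p13 = False

Check each clause:
  1. (!p11 || p5 || !p2) — p5 is true.
  2. (!p12 || p10 || !p4) — p10 is true.
  3. (!p9 || p10) — p10 is true.
  4. (p4 || p12 || p13) — p12 is true.
  5. (!p13 || p8 || !p1) — !p13 is true.
  6. (p13 || !p11) — !p11 is true.
  7. (!p12 || !p8 || p4) — !p8 is true.
  8. (p7 || p1) — p7 is true.
  9. (!p9 || p11 || !p4) — !p4 is true.
  10. (p10 || !p7 || !p6) — p10 is true.
  11. (p8 || p10) — p10 is true.
  12. (!p13 || p5) — !p13 is true.
  13. (p7 || !p11) — !p11 is true.
  14. (p6 || !p13 || p11) — p6 is true.
  15. (p10 || p9 || !p1) — p10 is true.
  16. (!p13 || p7) — !p13 is true.
  17. (!p3 || p11) — !p3 is true.
  18. (p11 || p7) — p7 is true.
  19. (p11 || !p2 || !p10) — !p2 is true.
  20. (!p3 || p12 || p11) — p12 is true.
  21. (p5 || !p8 || p10) — !p8 is true.
  22. (p4 || !p11) — !p11 is true.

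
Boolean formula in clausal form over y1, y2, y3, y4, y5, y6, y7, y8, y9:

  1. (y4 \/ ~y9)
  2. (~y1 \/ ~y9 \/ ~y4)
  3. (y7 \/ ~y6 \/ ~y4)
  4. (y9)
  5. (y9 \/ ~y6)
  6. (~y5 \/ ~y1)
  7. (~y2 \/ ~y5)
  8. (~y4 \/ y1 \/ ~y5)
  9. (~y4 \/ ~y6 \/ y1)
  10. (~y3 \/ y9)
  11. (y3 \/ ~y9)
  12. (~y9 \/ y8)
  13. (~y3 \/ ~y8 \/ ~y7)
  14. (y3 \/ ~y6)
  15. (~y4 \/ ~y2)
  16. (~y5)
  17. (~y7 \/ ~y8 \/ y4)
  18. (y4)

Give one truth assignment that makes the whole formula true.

The clause (y9) is unit: y9 must be True.
The clause (y4) is unit: y4 must be True.
The clause (~y1) is unit: y1 must be False.
The clause (~y5) is unit: y5 must be False.
(~y6) is a unit clause, so y6 = False.
The clause (y3) is unit: y3 must be True.
Unit propagation: (y8) forces y8 = True.
The clause (~y7) is unit: y7 must be False.
Unit propagation: (~y2) forces y2 = False.

y1=False, y2=False, y3=True, y4=True, y5=False, y6=False, y7=False, y8=True, y9=True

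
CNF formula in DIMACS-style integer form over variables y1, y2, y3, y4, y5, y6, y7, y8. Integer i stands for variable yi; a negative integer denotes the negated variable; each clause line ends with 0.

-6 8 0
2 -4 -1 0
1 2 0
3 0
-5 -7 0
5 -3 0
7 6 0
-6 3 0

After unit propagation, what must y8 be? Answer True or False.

(y3) is a unit clause: y3 = True.
(y5 | ~y3): since y3 = True, the clause reduces to (y5). y5 = True.
In (~y7 | ~y5), ~y5 is now false; ~y7 must hold, so y7 = False.
(y7 | y6): since y7 = False, the clause reduces to (y6). y6 = True.
(~y6 | y8) with y6 = True leaves only y8, so y8 = True.

True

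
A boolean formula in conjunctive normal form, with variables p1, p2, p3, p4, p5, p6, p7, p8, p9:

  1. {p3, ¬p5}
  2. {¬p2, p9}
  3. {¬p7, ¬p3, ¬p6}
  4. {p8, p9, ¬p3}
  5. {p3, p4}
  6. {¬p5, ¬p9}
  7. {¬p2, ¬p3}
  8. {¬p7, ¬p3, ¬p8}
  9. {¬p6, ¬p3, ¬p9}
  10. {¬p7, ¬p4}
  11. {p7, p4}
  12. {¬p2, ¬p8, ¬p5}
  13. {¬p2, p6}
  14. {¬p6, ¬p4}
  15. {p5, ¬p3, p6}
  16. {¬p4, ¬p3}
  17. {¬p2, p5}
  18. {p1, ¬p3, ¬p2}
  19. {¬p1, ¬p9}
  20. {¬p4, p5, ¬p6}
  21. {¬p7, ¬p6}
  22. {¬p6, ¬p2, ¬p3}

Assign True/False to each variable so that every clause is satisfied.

p1=T, p2=F, p3=F, p4=T, p5=F, p6=F, p7=F, p8=F, p9=F

p2 occurs only negated in the remaining clauses — set p2 = False.
Try p1 = True.
  then p9 is forced to False.
Branch on p3: take p3 = False.
  then p5 is forced to False.
  then p4 is forced to True.
  then p7 is forced to False.
  then p6 is forced to False.
p8 is now unconstrained; take p8 = False.
Every clause has at least one true literal under this assignment.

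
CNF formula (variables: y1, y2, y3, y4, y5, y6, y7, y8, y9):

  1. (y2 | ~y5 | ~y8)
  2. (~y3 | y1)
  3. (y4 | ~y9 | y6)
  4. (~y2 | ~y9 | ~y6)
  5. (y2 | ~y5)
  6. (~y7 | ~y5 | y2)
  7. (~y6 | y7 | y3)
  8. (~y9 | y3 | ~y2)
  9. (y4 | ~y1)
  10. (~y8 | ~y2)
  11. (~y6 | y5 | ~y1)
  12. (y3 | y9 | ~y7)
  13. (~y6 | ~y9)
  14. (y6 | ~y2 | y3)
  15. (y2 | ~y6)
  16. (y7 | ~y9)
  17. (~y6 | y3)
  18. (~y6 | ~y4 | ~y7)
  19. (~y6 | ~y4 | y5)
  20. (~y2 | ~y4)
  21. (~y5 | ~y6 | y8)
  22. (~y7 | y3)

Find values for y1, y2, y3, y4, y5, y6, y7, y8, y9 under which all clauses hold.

y1=True, y2=False, y3=True, y4=True, y5=False, y6=False, y7=True, y8=True, y9=False

Check each clause:
  1. (~y5 | y2 | ~y8) — ~y5 is true.
  2. (y1 | ~y3) — y1 is true.
  3. (y6 | y4 | ~y9) — y4 is true.
  4. (~y2 | ~y6 | ~y9) — ~y6 is true.
  5. (y2 | ~y5) — ~y5 is true.
  6. (~y5 | y2 | ~y7) — ~y5 is true.
  7. (~y6 | y3 | y7) — ~y6 is true.
  8. (y3 | ~y2 | ~y9) — y3 is true.
  9. (y4 | ~y1) — y4 is true.
  10. (~y2 | ~y8) — ~y2 is true.
  11. (~y1 | ~y6 | y5) — ~y6 is true.
  12. (~y7 | y9 | y3) — y3 is true.
  13. (~y9 | ~y6) — ~y6 is true.
  14. (y3 | ~y2 | y6) — y3 is true.
  15. (~y6 | y2) — ~y6 is true.
  16. (~y9 | y7) — ~y9 is true.
  17. (y3 | ~y6) — ~y6 is true.
  18. (~y6 | ~y4 | ~y7) — ~y6 is true.
  19. (~y4 | ~y6 | y5) — ~y6 is true.
  20. (~y2 | ~y4) — ~y2 is true.
  21. (~y5 | y8 | ~y6) — y8 is true.
  22. (y3 | ~y7) — y3 is true.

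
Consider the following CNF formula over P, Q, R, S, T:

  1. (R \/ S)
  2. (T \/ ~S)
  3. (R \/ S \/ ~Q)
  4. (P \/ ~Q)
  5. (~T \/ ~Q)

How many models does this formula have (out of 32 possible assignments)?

Split on Q, then S.
  Q=T, S=T: a clause becomes empty — 0.
  Q=T, S=F: remaining (P,R,T) ∈ {(T,T,F)} — 1.
  Q=F, S=T: remaining (P,R,T) ∈ {(F,F,T); (F,T,T); (T,F,T); (T,T,T)} — 4.
  Q=F, S=F: remaining (P,R,T) ∈ {(F,T,F); (F,T,T); (T,T,F); (T,T,T)} — 4.
Total: 0 + 1 + 4 + 4 = 9.

9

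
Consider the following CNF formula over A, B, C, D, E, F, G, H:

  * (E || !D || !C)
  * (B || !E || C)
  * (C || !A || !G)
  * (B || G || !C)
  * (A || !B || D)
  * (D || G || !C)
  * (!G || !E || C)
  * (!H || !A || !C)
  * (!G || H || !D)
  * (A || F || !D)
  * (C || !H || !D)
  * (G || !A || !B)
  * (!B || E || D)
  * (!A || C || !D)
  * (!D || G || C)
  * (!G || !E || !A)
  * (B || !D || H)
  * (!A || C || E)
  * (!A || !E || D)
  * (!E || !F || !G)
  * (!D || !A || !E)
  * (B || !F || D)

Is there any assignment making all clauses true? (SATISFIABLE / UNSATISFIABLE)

SATISFIABLE

Set A = False and propagate.
Set B = True and propagate.
  then D is forced to True.
  then F is forced to True.
For the remaining variables, C = True, E = True, G = False, H = False works.
So A=False, B=True, C=True, D=True, E=True, F=True, G=False, H=False is a satisfying assignment.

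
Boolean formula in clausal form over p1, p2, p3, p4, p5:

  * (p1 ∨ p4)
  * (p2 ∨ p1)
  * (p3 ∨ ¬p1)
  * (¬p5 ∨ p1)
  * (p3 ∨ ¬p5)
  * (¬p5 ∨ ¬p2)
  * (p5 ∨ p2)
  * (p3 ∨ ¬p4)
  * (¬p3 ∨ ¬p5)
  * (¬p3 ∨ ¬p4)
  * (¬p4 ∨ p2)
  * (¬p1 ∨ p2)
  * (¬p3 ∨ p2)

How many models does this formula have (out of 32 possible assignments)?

The models are:
  p1=1 p2=1 p3=1 p4=0 p5=0
Count: 1.

1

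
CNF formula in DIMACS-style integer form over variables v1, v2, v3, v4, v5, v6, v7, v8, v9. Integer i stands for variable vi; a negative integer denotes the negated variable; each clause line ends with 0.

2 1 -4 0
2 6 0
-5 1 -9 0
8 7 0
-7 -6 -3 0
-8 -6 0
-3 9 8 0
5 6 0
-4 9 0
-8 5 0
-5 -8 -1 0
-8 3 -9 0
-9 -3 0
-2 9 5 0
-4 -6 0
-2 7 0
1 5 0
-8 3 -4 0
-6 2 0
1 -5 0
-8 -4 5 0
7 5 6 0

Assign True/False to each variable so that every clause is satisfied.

v1 = T  v2 = T  v3 = F  v4 = T  v5 = T  v6 = F  v7 = T  v8 = F  v9 = T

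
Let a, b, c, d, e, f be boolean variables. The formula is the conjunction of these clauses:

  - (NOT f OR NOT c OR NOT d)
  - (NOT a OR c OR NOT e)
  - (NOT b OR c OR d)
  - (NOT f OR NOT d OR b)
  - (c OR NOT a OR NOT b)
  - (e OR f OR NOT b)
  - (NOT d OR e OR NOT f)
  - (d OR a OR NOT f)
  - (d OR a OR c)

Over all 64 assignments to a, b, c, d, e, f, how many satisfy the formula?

23

Case analysis on d and c:
  d=1, c=1: a free; 3 ways for (b,e,f) × 2^1 = 6.
  d=1, c=0: 5 of the 16 assignments to (a,b,e,f) work.
  d=0, c=1: 10 of the 16 assignments to (a,b,e,f) work.
  d=0, c=0: remaining (a,b,e,f) ∈ {(1,0,0,0); (1,0,0,1)} — 2.
Total: 6 + 5 + 10 + 2 = 23.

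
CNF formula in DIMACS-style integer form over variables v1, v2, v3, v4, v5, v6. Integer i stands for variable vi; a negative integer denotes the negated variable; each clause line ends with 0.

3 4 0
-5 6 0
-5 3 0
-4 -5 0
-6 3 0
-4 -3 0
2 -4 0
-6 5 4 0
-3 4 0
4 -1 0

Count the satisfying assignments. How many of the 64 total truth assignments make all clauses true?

Satisfying assignments:
  v1=0 v2=1 v3=0 v4=1 v5=0 v6=0
  v1=1 v2=1 v3=0 v4=1 v5=0 v6=0
Count: 2.

2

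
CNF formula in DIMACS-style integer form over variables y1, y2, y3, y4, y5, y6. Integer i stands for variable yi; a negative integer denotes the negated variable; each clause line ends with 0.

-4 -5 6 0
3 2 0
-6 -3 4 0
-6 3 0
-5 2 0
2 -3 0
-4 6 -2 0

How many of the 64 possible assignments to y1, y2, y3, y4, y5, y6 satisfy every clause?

Case analysis on y2 and y3:
  y2=1, y3=1: y1, y5 free; 2 ways for (y4,y6) × 2^2 = 8.
  y2=1, y3=0: remaining (y1,y4,y5,y6) ∈ {(0,0,0,0); (0,0,1,0); (1,0,0,0); (1,0,1,0)} — 4.
  y2=0, y3=1: a clause becomes empty — 0.
  y2=0, y3=0: a clause becomes empty — 0.
Total: 8 + 4 + 0 + 0 = 12.

12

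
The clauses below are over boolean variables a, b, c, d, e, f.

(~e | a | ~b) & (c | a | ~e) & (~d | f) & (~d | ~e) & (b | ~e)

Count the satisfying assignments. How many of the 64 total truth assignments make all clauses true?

28

Split on e, then a.
  e=1, a=1: remaining (b,c,d,f) ∈ {(1,0,0,0); (1,0,0,1); (1,1,0,0); (1,1,0,1)} — 4.
  e=1, a=0: a clause becomes empty — 0.
  e=0, a=1: b, c free; 3 ways for (d,f) × 2^2 = 12.
  e=0, a=0: b, c free; 3 ways for (d,f) × 2^2 = 12.
Total: 4 + 0 + 12 + 12 = 28.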